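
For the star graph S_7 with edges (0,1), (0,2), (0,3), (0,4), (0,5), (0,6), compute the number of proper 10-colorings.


P(tree, k) = k * (k-1)^(6) for any tree on 7 vertices.
P(10) = 10 * 9^6 = 10 * 531441 = 5314410.

5314410


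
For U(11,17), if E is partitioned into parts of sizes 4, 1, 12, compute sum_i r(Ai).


r(Ai) = min(|Ai|, 11) for each part.
Sum = min(4,11) + min(1,11) + min(12,11)
    = 4 + 1 + 11
    = 16.

16


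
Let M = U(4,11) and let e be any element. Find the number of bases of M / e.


Contracting e from U(4,11) gives U(3,10).
Bases of U(3,10) = C(10,3) = 10! / (3! * 7!) = 120.

120


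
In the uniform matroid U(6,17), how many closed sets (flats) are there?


Flats of U(6,17): every subset of size < 6 is a flat, plus E itself.
Count = (17 choose 0) + (17 choose 1) + (17 choose 2) + (17 choose 3) + (17 choose 4) + (17 choose 5) + 1
     = 1 + 17 + 136 + 680 + 2380 + 6188 + 1
     = 9403.

9403


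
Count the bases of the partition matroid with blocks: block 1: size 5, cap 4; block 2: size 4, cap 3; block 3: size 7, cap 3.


A basis picks exactly ci elements from block i.
Number of bases = product of C(|Si|, ci).
= C(5,4) * C(4,3) * C(7,3)
= 5 * 4 * 35
= 700.

700


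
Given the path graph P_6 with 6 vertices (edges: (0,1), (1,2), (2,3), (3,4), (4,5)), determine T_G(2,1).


A path on 6 vertices is a tree with 5 edges.
T(x,y) = x^(5) for any tree.
T(2,1) = 2^5 = 32.

32


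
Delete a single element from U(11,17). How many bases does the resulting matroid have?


Deleting e from U(11,17) gives U(11,16) since n > r.
Bases of U(11,16) = (16 choose 11) = 4368.

4368


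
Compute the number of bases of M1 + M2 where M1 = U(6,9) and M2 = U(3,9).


Bases of a direct sum M1 + M2: |B| = |B(M1)| * |B(M2)|.
|B(U(6,9))| = C(9,6) = 84.
|B(U(3,9))| = C(9,3) = 84.
Total bases = 84 * 84 = 7056.

7056


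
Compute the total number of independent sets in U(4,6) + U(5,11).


For a direct sum, |I(M1+M2)| = |I(M1)| * |I(M2)|.
|I(U(4,6))| = sum C(6,k) for k=0..4 = 57.
|I(U(5,11))| = sum C(11,k) for k=0..5 = 1024.
Total = 57 * 1024 = 58368.

58368


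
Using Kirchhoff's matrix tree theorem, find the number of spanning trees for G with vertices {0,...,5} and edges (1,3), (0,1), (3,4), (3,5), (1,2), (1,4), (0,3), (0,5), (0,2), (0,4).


By Kirchhoff's matrix tree theorem, the number of spanning trees equals
the determinant of any cofactor of the Laplacian matrix L.
G has 6 vertices and 10 edges.
Computing the (5 x 5) cofactor determinant gives 99.

99


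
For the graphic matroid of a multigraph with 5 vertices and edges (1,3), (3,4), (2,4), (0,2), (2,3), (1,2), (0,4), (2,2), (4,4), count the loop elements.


In a graphic matroid, a loop is a self-loop edge (u,u) with rank 0.
Examining all 9 edges for self-loops...
Self-loops found: (2,2), (4,4)
Number of loops = 2.

2


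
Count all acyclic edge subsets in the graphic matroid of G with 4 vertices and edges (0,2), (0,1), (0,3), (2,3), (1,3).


An independent set in a graphic matroid is an acyclic edge subset.
G has 4 vertices and 5 edges.
Enumerate all 2^5 = 32 subsets, checking for acyclicity.
Total independent sets = 24.

24


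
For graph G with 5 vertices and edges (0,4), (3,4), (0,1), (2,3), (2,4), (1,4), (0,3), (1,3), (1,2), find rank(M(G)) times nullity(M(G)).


r(M) = |V| - c = 5 - 1 = 4.
nullity = |E| - r(M) = 9 - 4 = 5.
Product = 4 * 5 = 20.

20


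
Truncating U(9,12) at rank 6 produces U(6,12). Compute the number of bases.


Truncating U(9,12) to rank 6 gives U(6,12).
Bases of U(6,12) are all 6-element subsets of 12 elements.
Number of bases = (12 choose 6) = 924.

924


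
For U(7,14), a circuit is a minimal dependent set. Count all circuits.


In U(7,14), circuits are the (8)-element subsets.
Any set of 8 elements is dependent, and removing any one element gives
an independent set of size 7, so it is a minimal dependent set.
Number of circuits = C(14,8) = 14! / (8! * 6!) = 3003.

3003


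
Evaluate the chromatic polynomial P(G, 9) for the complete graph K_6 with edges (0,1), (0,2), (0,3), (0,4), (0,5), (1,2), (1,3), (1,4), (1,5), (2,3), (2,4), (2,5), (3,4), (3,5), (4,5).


P(K_6, k) = k(k-1)(k-2)...(k-5).
P(9) = (9) * (8) * (7) * (6) * (5) * (4) = 60480.

60480


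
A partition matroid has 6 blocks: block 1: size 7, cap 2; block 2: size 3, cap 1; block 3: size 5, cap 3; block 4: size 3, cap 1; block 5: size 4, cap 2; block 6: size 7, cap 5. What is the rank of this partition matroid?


Rank of a partition matroid = sum of min(|Si|, ci) for each block.
= min(7,2) + min(3,1) + min(5,3) + min(3,1) + min(4,2) + min(7,5)
= 2 + 1 + 3 + 1 + 2 + 5
= 14.

14


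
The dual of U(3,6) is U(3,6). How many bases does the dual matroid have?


The dual of U(r,n) is U(n-r, n) = U(3,6).
Bases of U(3,6) are all (3)-element subsets.
|B(M*)| = (6 choose 3) = 20.

20


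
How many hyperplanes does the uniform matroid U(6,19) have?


Hyperplanes of U(6,19) are flats of rank 5.
In a uniform matroid, these are exactly the (5)-element subsets.
Count = C(19,5) = 19! / (5! * 14!) = 11628.

11628


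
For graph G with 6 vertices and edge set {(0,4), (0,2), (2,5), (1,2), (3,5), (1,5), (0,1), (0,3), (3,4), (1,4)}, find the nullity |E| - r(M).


Cycle rank (nullity) = |E| - r(M) = |E| - (|V| - c).
|E| = 10, |V| = 6, c = 1.
Nullity = 10 - (6 - 1) = 10 - 5 = 5.

5


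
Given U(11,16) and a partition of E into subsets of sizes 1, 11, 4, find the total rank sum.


r(Ai) = min(|Ai|, 11) for each part.
Sum = min(1,11) + min(11,11) + min(4,11)
    = 1 + 11 + 4
    = 16.

16


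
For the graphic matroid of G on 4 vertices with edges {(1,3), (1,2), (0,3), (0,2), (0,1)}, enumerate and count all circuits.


A circuit in a graphic matroid = edge set of a simple cycle.
G has 4 vertices and 5 edges.
Enumerating all minimal edge subsets forming cycles...
Total circuits found: 3.

3


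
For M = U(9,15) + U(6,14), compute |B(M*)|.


(M1+M2)* = M1* + M2*.
M1* = U(6,15), bases: C(15,6) = 5005.
M2* = U(8,14), bases: C(14,8) = 3003.
|B(M*)| = 5005 * 3003 = 15030015.

15030015


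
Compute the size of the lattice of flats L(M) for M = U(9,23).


Flats of U(9,23): every subset of size < 9 is a flat, plus E itself.
Count = C(23,0) + C(23,1) + C(23,2) + C(23,3) + C(23,4) + C(23,5) + C(23,6) + C(23,7) + C(23,8) + 1
     = 1 + 23 + 253 + 1771 + 8855 + 33649 + 100947 + 245157 + 490314 + 1
     = 880971.

880971


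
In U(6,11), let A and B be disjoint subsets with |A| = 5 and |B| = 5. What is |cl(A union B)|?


|A union B| = 5 + 5 = 10 (disjoint).
In U(6,11), cl(S) = S if |S| < 6, else cl(S) = E.
Since 10 >= 6, cl(A union B) = E.
|cl(A union B)| = 11.

11


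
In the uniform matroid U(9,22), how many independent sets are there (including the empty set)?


Independent sets of U(9,22) are all subsets of size <= 9.
Count = (22 choose 0) + (22 choose 1) + (22 choose 2) + (22 choose 3) + (22 choose 4) + (22 choose 5) + (22 choose 6) + (22 choose 7) + (22 choose 8) + (22 choose 9)
     = 1 + 22 + 231 + 1540 + 7315 + 26334 + 74613 + 170544 + 319770 + 497420
     = 1097790.

1097790


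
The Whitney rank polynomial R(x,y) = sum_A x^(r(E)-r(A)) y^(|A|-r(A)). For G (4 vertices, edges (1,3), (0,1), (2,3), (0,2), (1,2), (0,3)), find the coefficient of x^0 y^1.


R(x,y) = sum over A in 2^E of x^(r(E)-r(A)) * y^(|A|-r(A)).
G has 4 vertices, 6 edges. r(E) = 3.
Enumerate all 2^6 = 64 subsets.
Count subsets with r(E)-r(A)=0 and |A|-r(A)=1: 15.

15


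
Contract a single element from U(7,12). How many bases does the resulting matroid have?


Contracting e from U(7,12) gives U(6,11).
Bases of U(6,11) = (11 choose 6) = 462.

462


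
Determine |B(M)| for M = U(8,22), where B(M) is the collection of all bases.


Bases of U(8,22) are all 8-element subsets of the 22-element ground set.
Number of bases = C(22,8).
(22 choose 8) = 319770.

319770


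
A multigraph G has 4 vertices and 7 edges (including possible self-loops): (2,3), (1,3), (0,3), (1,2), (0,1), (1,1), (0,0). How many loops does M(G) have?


In a graphic matroid, a loop is a self-loop edge (u,u) with rank 0.
Examining all 7 edges for self-loops...
Self-loops found: (1,1), (0,0)
Number of loops = 2.

2


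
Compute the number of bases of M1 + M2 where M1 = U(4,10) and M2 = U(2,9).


Bases of a direct sum M1 + M2: |B| = |B(M1)| * |B(M2)|.
|B(U(4,10))| = C(10,4) = 210.
|B(U(2,9))| = C(9,2) = 36.
Total bases = 210 * 36 = 7560.

7560


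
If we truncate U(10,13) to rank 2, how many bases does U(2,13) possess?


Truncating U(10,13) to rank 2 gives U(2,13).
Bases of U(2,13) are all 2-element subsets of 13 elements.
Number of bases = C(13,2) = 13! / (2! * 11!) = 78.

78


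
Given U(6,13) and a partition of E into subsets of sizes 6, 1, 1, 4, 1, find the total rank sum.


r(Ai) = min(|Ai|, 6) for each part.
Sum = min(6,6) + min(1,6) + min(1,6) + min(4,6) + min(1,6)
    = 6 + 1 + 1 + 4 + 1
    = 13.

13


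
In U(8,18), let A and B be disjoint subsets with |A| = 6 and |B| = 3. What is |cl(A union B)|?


|A union B| = 6 + 3 = 9 (disjoint).
In U(8,18), cl(S) = S if |S| < 8, else cl(S) = E.
Since 9 >= 8, cl(A union B) = E.
|cl(A union B)| = 18.

18


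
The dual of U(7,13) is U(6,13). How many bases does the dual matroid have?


The dual of U(r,n) is U(n-r, n) = U(6,13).
Bases of U(6,13) are all (6)-element subsets.
|B(M*)| = C(13,6) = 1716.

1716


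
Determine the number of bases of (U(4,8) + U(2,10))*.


(M1+M2)* = M1* + M2*.
M1* = U(4,8), bases: C(8,4) = 70.
M2* = U(8,10), bases: C(10,8) = 45.
|B(M*)| = 70 * 45 = 3150.

3150


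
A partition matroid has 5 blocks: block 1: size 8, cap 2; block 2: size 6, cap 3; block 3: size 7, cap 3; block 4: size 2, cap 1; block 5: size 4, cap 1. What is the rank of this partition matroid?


Rank of a partition matroid = sum of min(|Si|, ci) for each block.
= min(8,2) + min(6,3) + min(7,3) + min(2,1) + min(4,1)
= 2 + 3 + 3 + 1 + 1
= 10.

10


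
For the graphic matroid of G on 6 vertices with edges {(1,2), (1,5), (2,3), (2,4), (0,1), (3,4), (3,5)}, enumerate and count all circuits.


A circuit in a graphic matroid = edge set of a simple cycle.
G has 6 vertices and 7 edges.
Enumerating all minimal edge subsets forming cycles...
Total circuits found: 3.

3


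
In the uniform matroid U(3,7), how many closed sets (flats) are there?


Flats of U(3,7): every subset of size < 3 is a flat, plus E itself.
Count = C(7,0) + C(7,1) + C(7,2) + 1
     = 1 + 7 + 21 + 1
     = 30.

30


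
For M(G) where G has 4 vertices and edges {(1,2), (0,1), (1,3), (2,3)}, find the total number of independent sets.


An independent set in a graphic matroid is an acyclic edge subset.
G has 4 vertices and 4 edges.
Enumerate all 2^4 = 16 subsets, checking for acyclicity.
Total independent sets = 14.

14


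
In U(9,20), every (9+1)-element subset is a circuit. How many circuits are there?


In U(9,20), circuits are the (10)-element subsets.
Any set of 10 elements is dependent, and removing any one element gives
an independent set of size 9, so it is a minimal dependent set.
Number of circuits = (20 choose 10) = 184756.

184756


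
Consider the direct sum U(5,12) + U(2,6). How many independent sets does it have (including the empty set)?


For a direct sum, |I(M1+M2)| = |I(M1)| * |I(M2)|.
|I(U(5,12))| = sum C(12,k) for k=0..5 = 1586.
|I(U(2,6))| = sum C(6,k) for k=0..2 = 22.
Total = 1586 * 22 = 34892.

34892


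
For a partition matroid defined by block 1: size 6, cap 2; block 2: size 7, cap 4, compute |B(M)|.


A basis picks exactly ci elements from block i.
Number of bases = product of C(|Si|, ci).
= C(6,2) * C(7,4)
= 15 * 35
= 525.

525


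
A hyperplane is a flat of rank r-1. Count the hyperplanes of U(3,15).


Hyperplanes of U(3,15) are flats of rank 2.
In a uniform matroid, these are exactly the (2)-element subsets.
Count = (15 choose 2) = 105.

105


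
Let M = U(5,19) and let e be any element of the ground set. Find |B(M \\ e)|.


Deleting e from U(5,19) gives U(5,18) since n > r.
Bases of U(5,18) = (18 choose 5) = 8568.

8568


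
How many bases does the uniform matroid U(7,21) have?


Bases of U(7,21) are all 7-element subsets of the 21-element ground set.
Number of bases = C(21,7).
(21 choose 7) = 116280.

116280


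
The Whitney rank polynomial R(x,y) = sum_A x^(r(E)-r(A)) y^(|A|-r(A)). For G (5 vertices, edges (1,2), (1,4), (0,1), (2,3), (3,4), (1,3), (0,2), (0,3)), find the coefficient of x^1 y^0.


R(x,y) = sum over A in 2^E of x^(r(E)-r(A)) * y^(|A|-r(A)).
G has 5 vertices, 8 edges. r(E) = 4.
Enumerate all 2^8 = 256 subsets.
Count subsets with r(E)-r(A)=1 and |A|-r(A)=0: 51.

51


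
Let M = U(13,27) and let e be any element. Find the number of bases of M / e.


Contracting e from U(13,27) gives U(12,26).
Bases of U(12,26) = C(26,12) = 26! / (12! * 14!) = 9657700.

9657700


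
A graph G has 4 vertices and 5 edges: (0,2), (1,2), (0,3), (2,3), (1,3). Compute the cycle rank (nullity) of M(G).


Cycle rank (nullity) = |E| - r(M) = |E| - (|V| - c).
|E| = 5, |V| = 4, c = 1.
Nullity = 5 - (4 - 1) = 5 - 3 = 2.

2


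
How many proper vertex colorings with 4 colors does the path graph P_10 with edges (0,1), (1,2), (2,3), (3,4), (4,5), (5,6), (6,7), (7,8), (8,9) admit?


P(P_10, k) = k * (k-1)^(9).
P(4) = 4 * 3^9 = 4 * 19683 = 78732.

78732


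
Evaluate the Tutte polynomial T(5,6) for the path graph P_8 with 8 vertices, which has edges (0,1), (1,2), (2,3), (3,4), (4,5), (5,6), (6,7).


A path on 8 vertices is a tree with 7 edges.
T(x,y) = x^(7) for any tree.
T(5,6) = 5^7 = 78125.

78125


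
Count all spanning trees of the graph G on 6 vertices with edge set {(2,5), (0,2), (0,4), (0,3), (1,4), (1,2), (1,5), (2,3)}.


By Kirchhoff's matrix tree theorem, the number of spanning trees equals
the determinant of any cofactor of the Laplacian matrix L.
G has 6 vertices and 8 edges.
Computing the (5 x 5) cofactor determinant gives 30.

30


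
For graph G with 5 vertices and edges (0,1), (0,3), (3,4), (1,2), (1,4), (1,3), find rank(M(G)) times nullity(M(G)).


r(M) = |V| - c = 5 - 1 = 4.
nullity = |E| - r(M) = 6 - 4 = 2.
Product = 4 * 2 = 8.

8


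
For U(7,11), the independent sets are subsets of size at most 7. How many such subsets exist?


Independent sets of U(7,11) are all subsets of size <= 7.
Count = C(11,0) + C(11,1) + C(11,2) + C(11,3) + C(11,4) + C(11,5) + C(11,6) + C(11,7)
     = 1 + 11 + 55 + 165 + 330 + 462 + 462 + 330
     = 1816.

1816


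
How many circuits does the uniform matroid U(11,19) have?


In U(11,19), circuits are the (12)-element subsets.
Any set of 12 elements is dependent, and removing any one element gives
an independent set of size 11, so it is a minimal dependent set.
Number of circuits = C(19,12) = 19! / (12! * 7!) = 50388.

50388


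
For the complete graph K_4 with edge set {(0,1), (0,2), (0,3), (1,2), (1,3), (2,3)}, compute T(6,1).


T(K_4; x,y) = x^3 + 3x^2 + 4xy + 2x + y^3 + 3y^2 + 2y.
Substituting x=6, y=1:
= 216 + 108 + 24 + 12 + 1 + 3 + 2
= 366.

366


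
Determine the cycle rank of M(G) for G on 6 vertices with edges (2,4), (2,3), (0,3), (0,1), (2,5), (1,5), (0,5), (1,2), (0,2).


Cycle rank (nullity) = |E| - r(M) = |E| - (|V| - c).
|E| = 9, |V| = 6, c = 1.
Nullity = 9 - (6 - 1) = 9 - 5 = 4.

4


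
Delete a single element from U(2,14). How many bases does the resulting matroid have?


Deleting e from U(2,14) gives U(2,13) since n > r.
Bases of U(2,13) = C(13,2) = 13! / (2! * 11!) = 78.

78


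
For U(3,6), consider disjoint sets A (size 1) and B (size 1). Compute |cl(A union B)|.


|A union B| = 1 + 1 = 2 (disjoint).
In U(3,6), cl(S) = S if |S| < 3, else cl(S) = E.
Since 2 < 3, cl(A union B) = A union B.
|cl(A union B)| = 2.

2


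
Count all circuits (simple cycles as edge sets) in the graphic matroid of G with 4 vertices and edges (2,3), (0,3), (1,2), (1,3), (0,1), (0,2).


A circuit in a graphic matroid = edge set of a simple cycle.
G has 4 vertices and 6 edges.
Enumerating all minimal edge subsets forming cycles...
Total circuits found: 7.

7


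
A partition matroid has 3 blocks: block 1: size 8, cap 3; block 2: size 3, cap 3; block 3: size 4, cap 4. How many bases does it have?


A basis picks exactly ci elements from block i.
Number of bases = product of C(|Si|, ci).
= C(8,3) * C(3,3) * C(4,4)
= 56 * 1 * 1
= 56.

56


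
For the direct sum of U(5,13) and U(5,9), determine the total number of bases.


Bases of a direct sum M1 + M2: |B| = |B(M1)| * |B(M2)|.
|B(U(5,13))| = C(13,5) = 1287.
|B(U(5,9))| = C(9,5) = 126.
Total bases = 1287 * 126 = 162162.

162162


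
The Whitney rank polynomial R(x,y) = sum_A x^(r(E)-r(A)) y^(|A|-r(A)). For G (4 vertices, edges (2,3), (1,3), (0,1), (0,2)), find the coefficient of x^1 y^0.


R(x,y) = sum over A in 2^E of x^(r(E)-r(A)) * y^(|A|-r(A)).
G has 4 vertices, 4 edges. r(E) = 3.
Enumerate all 2^4 = 16 subsets.
Count subsets with r(E)-r(A)=1 and |A|-r(A)=0: 6.

6


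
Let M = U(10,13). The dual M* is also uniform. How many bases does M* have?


The dual of U(r,n) is U(n-r, n) = U(3,13).
Bases of U(3,13) are all (3)-element subsets.
|B(M*)| = C(13,3) = (13 * 12 * 11) / (1 * 2 * 3) = 286.

286


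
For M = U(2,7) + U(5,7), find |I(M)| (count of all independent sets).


For a direct sum, |I(M1+M2)| = |I(M1)| * |I(M2)|.
|I(U(2,7))| = sum C(7,k) for k=0..2 = 29.
|I(U(5,7))| = sum C(7,k) for k=0..5 = 120.
Total = 29 * 120 = 3480.

3480


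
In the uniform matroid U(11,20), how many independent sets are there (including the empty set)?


Independent sets of U(11,20) are all subsets of size <= 11.
Count = (20 choose 0) + (20 choose 1) + (20 choose 2) + (20 choose 3) + (20 choose 4) + (20 choose 5) + (20 choose 6) + (20 choose 7) + (20 choose 8) + (20 choose 9) + (20 choose 10) + (20 choose 11)
     = 1 + 20 + 190 + 1140 + 4845 + 15504 + 38760 + 77520 + 125970 + 167960 + 184756 + 167960
     = 784626.

784626


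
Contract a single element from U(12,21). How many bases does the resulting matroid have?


Contracting e from U(12,21) gives U(11,20).
Bases of U(11,20) = C(20,11) = 20! / (11! * 9!) = 167960.

167960


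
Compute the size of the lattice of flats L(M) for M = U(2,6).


Flats of U(2,6): every subset of size < 2 is a flat, plus E itself.
Count = (6 choose 0) + (6 choose 1) + 1
     = 1 + 6 + 1
     = 8.

8


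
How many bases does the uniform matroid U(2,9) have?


Bases of U(2,9) are all 2-element subsets of the 9-element ground set.
Number of bases = C(9,2).
C(9,2) = 9! / (2! * 7!) = 36.

36


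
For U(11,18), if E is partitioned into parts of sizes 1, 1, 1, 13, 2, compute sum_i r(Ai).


r(Ai) = min(|Ai|, 11) for each part.
Sum = min(1,11) + min(1,11) + min(1,11) + min(13,11) + min(2,11)
    = 1 + 1 + 1 + 11 + 2
    = 16.

16


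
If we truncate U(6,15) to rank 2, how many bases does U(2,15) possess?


Truncating U(6,15) to rank 2 gives U(2,15).
Bases of U(2,15) are all 2-element subsets of 15 elements.
Number of bases = C(15,2) = 15! / (2! * 13!) = 105.

105


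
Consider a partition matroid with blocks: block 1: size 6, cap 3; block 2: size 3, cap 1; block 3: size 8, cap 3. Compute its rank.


Rank of a partition matroid = sum of min(|Si|, ci) for each block.
= min(6,3) + min(3,1) + min(8,3)
= 3 + 1 + 3
= 7.

7


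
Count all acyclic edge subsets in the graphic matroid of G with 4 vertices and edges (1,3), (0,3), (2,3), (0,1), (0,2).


An independent set in a graphic matroid is an acyclic edge subset.
G has 4 vertices and 5 edges.
Enumerate all 2^5 = 32 subsets, checking for acyclicity.
Total independent sets = 24.

24


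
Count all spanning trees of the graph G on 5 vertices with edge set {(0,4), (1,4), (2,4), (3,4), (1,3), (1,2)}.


By Kirchhoff's matrix tree theorem, the number of spanning trees equals
the determinant of any cofactor of the Laplacian matrix L.
G has 5 vertices and 6 edges.
Computing the (4 x 4) cofactor determinant gives 8.

8


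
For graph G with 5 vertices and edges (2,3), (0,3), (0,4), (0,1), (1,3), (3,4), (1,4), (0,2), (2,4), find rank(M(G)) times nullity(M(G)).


r(M) = |V| - c = 5 - 1 = 4.
nullity = |E| - r(M) = 9 - 4 = 5.
Product = 4 * 5 = 20.

20


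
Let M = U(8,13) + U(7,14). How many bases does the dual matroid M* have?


(M1+M2)* = M1* + M2*.
M1* = U(5,13), bases: C(13,5) = 1287.
M2* = U(7,14), bases: C(14,7) = 3432.
|B(M*)| = 1287 * 3432 = 4416984.

4416984


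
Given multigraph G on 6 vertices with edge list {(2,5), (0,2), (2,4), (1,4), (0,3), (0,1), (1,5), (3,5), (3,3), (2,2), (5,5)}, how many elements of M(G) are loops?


In a graphic matroid, a loop is a self-loop edge (u,u) with rank 0.
Examining all 11 edges for self-loops...
Self-loops found: (3,3), (2,2), (5,5)
Number of loops = 3.

3


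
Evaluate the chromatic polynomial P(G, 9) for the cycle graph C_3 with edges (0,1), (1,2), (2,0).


P(C_3, k) = (k-1)^3 + (-1)^3*(k-1).
P(9) = (8)^3 - 8
= 512 - 8 = 504.

504


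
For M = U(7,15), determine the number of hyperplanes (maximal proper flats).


Hyperplanes of U(7,15) are flats of rank 6.
In a uniform matroid, these are exactly the (6)-element subsets.
Count = (15 choose 6) = 5005.

5005


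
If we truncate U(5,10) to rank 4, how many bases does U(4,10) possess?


Truncating U(5,10) to rank 4 gives U(4,10).
Bases of U(4,10) are all 4-element subsets of 10 elements.
Number of bases = C(10,4) = (10 * 9 * 8 * 7) / (1 * 2 * 3 * 4) = 210.

210


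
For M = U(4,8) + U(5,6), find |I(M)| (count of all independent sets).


For a direct sum, |I(M1+M2)| = |I(M1)| * |I(M2)|.
|I(U(4,8))| = sum C(8,k) for k=0..4 = 163.
|I(U(5,6))| = sum C(6,k) for k=0..5 = 63.
Total = 163 * 63 = 10269.

10269


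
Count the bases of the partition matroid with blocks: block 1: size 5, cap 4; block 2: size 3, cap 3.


A basis picks exactly ci elements from block i.
Number of bases = product of C(|Si|, ci).
= C(5,4) * C(3,3)
= 5 * 1
= 5.

5


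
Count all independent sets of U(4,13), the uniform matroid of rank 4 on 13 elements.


Independent sets of U(4,13) are all subsets of size <= 4.
Count = (13 choose 0) + (13 choose 1) + (13 choose 2) + (13 choose 3) + (13 choose 4)
     = 1 + 13 + 78 + 286 + 715
     = 1093.

1093


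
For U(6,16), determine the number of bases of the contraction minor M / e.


Contracting e from U(6,16) gives U(5,15).
Bases of U(5,15) = C(15,5) = 15! / (5! * 10!) = 3003.

3003


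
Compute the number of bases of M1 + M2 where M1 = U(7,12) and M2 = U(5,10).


Bases of a direct sum M1 + M2: |B| = |B(M1)| * |B(M2)|.
|B(U(7,12))| = C(12,7) = 792.
|B(U(5,10))| = C(10,5) = 252.
Total bases = 792 * 252 = 199584.

199584


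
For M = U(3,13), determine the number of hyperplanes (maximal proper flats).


Hyperplanes of U(3,13) are flats of rank 2.
In a uniform matroid, these are exactly the (2)-element subsets.
Count = C(13,2) = (13 * 12) / (1 * 2) = 78.

78


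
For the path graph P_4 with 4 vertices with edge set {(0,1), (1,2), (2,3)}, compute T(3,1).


A path on 4 vertices is a tree with 3 edges.
T(x,y) = x^(3) for any tree.
T(3,1) = 3^3 = 27.

27


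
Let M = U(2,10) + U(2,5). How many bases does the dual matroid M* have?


(M1+M2)* = M1* + M2*.
M1* = U(8,10), bases: C(10,8) = 45.
M2* = U(3,5), bases: C(5,3) = 10.
|B(M*)| = 45 * 10 = 450.

450


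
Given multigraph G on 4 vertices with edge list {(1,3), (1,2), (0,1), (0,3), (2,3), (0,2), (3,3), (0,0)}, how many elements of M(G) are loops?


In a graphic matroid, a loop is a self-loop edge (u,u) with rank 0.
Examining all 8 edges for self-loops...
Self-loops found: (3,3), (0,0)
Number of loops = 2.

2


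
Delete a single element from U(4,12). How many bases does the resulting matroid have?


Deleting e from U(4,12) gives U(4,11) since n > r.
Bases of U(4,11) = C(11,4) = 11! / (4! * 7!) = 330.

330


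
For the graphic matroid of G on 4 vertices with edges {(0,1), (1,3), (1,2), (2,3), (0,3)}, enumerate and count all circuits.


A circuit in a graphic matroid = edge set of a simple cycle.
G has 4 vertices and 5 edges.
Enumerating all minimal edge subsets forming cycles...
Total circuits found: 3.

3


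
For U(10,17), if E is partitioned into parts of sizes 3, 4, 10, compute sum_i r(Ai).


r(Ai) = min(|Ai|, 10) for each part.
Sum = min(3,10) + min(4,10) + min(10,10)
    = 3 + 4 + 10
    = 17.

17


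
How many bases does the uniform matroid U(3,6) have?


Bases of U(3,6) are all 3-element subsets of the 6-element ground set.
Number of bases = C(6,3).
(6 choose 3) = 20.

20


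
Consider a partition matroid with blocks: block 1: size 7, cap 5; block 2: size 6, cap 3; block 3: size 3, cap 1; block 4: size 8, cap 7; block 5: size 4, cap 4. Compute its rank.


Rank of a partition matroid = sum of min(|Si|, ci) for each block.
= min(7,5) + min(6,3) + min(3,1) + min(8,7) + min(4,4)
= 5 + 3 + 1 + 7 + 4
= 20.

20


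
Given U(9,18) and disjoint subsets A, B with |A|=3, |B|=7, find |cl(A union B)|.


|A union B| = 3 + 7 = 10 (disjoint).
In U(9,18), cl(S) = S if |S| < 9, else cl(S) = E.
Since 10 >= 9, cl(A union B) = E.
|cl(A union B)| = 18.

18


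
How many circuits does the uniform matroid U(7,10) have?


In U(7,10), circuits are the (8)-element subsets.
Any set of 8 elements is dependent, and removing any one element gives
an independent set of size 7, so it is a minimal dependent set.
Number of circuits = C(10,8) = 10! / (8! * 2!) = 45.

45


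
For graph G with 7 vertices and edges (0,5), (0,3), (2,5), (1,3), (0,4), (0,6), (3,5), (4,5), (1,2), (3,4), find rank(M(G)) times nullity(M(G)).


r(M) = |V| - c = 7 - 1 = 6.
nullity = |E| - r(M) = 10 - 6 = 4.
Product = 6 * 4 = 24.

24


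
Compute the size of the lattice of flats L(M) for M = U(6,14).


Flats of U(6,14): every subset of size < 6 is a flat, plus E itself.
Count = (14 choose 0) + (14 choose 1) + (14 choose 2) + (14 choose 3) + (14 choose 4) + (14 choose 5) + 1
     = 1 + 14 + 91 + 364 + 1001 + 2002 + 1
     = 3474.

3474


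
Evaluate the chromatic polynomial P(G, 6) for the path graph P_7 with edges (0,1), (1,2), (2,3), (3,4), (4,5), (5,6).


P(P_7, k) = k * (k-1)^(6).
P(6) = 6 * 5^6 = 6 * 15625 = 93750.

93750


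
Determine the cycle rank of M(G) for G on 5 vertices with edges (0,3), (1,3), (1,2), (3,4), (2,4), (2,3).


Cycle rank (nullity) = |E| - r(M) = |E| - (|V| - c).
|E| = 6, |V| = 5, c = 1.
Nullity = 6 - (5 - 1) = 6 - 4 = 2.

2


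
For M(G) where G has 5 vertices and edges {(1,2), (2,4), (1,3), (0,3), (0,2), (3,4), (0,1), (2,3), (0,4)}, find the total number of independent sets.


An independent set in a graphic matroid is an acyclic edge subset.
G has 5 vertices and 9 edges.
Enumerate all 2^9 = 512 subsets, checking for acyclicity.
Total independent sets = 198.

198


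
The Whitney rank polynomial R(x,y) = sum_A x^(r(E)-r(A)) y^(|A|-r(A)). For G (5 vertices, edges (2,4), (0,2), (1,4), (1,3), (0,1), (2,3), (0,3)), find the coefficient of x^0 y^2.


R(x,y) = sum over A in 2^E of x^(r(E)-r(A)) * y^(|A|-r(A)).
G has 5 vertices, 7 edges. r(E) = 4.
Enumerate all 2^7 = 128 subsets.
Count subsets with r(E)-r(A)=0 and |A|-r(A)=2: 7.

7


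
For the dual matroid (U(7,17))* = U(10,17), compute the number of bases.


The dual of U(r,n) is U(n-r, n) = U(10,17).
Bases of U(10,17) are all (10)-element subsets.
|B(M*)| = (17 choose 10) = 19448.

19448


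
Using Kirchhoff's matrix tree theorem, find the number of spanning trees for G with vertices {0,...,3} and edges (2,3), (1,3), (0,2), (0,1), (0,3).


By Kirchhoff's matrix tree theorem, the number of spanning trees equals
the determinant of any cofactor of the Laplacian matrix L.
G has 4 vertices and 5 edges.
Computing the (3 x 3) cofactor determinant gives 8.

8


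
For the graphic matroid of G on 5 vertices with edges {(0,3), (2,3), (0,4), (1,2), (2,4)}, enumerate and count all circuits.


A circuit in a graphic matroid = edge set of a simple cycle.
G has 5 vertices and 5 edges.
Enumerating all minimal edge subsets forming cycles...
Total circuits found: 1.

1


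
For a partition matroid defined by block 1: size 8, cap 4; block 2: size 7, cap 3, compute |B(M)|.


A basis picks exactly ci elements from block i.
Number of bases = product of C(|Si|, ci).
= C(8,4) * C(7,3)
= 70 * 35
= 2450.

2450


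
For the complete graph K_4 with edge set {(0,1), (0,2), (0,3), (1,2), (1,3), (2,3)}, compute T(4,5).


T(K_4; x,y) = x^3 + 3x^2 + 4xy + 2x + y^3 + 3y^2 + 2y.
Substituting x=4, y=5:
= 64 + 48 + 80 + 8 + 125 + 75 + 10
= 410.

410


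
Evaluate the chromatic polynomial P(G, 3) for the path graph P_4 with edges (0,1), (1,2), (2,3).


P(P_4, k) = k * (k-1)^(3).
P(3) = 3 * 2^3 = 3 * 8 = 24.

24


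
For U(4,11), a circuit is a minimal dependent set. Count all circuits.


In U(4,11), circuits are the (5)-element subsets.
Any set of 5 elements is dependent, and removing any one element gives
an independent set of size 4, so it is a minimal dependent set.
Number of circuits = C(11,5) = 11! / (5! * 6!) = 462.

462


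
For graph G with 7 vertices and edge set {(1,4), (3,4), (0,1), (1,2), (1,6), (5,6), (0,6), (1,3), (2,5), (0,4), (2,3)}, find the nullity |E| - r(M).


Cycle rank (nullity) = |E| - r(M) = |E| - (|V| - c).
|E| = 11, |V| = 7, c = 1.
Nullity = 11 - (7 - 1) = 11 - 6 = 5.

5


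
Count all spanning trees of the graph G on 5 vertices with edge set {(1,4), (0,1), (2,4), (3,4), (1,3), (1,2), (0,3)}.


By Kirchhoff's matrix tree theorem, the number of spanning trees equals
the determinant of any cofactor of the Laplacian matrix L.
G has 5 vertices and 7 edges.
Computing the (4 x 4) cofactor determinant gives 21.

21


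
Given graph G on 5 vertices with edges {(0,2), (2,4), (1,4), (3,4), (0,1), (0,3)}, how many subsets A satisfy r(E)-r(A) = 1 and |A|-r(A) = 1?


R(x,y) = sum over A in 2^E of x^(r(E)-r(A)) * y^(|A|-r(A)).
G has 5 vertices, 6 edges. r(E) = 4.
Enumerate all 2^6 = 64 subsets.
Count subsets with r(E)-r(A)=1 and |A|-r(A)=1: 3.

3


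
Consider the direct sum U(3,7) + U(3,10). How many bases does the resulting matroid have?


Bases of a direct sum M1 + M2: |B| = |B(M1)| * |B(M2)|.
|B(U(3,7))| = C(7,3) = 35.
|B(U(3,10))| = C(10,3) = 120.
Total bases = 35 * 120 = 4200.

4200


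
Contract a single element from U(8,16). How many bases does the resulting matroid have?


Contracting e from U(8,16) gives U(7,15).
Bases of U(7,15) = (15 choose 7) = 6435.

6435


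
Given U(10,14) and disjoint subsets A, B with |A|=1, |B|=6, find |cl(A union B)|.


|A union B| = 1 + 6 = 7 (disjoint).
In U(10,14), cl(S) = S if |S| < 10, else cl(S) = E.
Since 7 < 10, cl(A union B) = A union B.
|cl(A union B)| = 7.

7


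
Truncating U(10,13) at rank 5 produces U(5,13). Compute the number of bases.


Truncating U(10,13) to rank 5 gives U(5,13).
Bases of U(5,13) are all 5-element subsets of 13 elements.
Number of bases = (13 choose 5) = 1287.

1287


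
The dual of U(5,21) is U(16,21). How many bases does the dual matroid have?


The dual of U(r,n) is U(n-r, n) = U(16,21).
Bases of U(16,21) are all (16)-element subsets.
|B(M*)| = C(21,16) = 21! / (16! * 5!) = 20349.

20349


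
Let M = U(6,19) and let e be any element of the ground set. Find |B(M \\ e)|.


Deleting e from U(6,19) gives U(6,18) since n > r.
Bases of U(6,18) = C(18,6) = 18! / (6! * 12!) = 18564.

18564


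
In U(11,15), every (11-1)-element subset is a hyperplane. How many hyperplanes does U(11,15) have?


Hyperplanes of U(11,15) are flats of rank 10.
In a uniform matroid, these are exactly the (10)-element subsets.
Count = (15 choose 10) = 3003.

3003


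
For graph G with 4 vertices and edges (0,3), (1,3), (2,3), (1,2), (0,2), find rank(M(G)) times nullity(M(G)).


r(M) = |V| - c = 4 - 1 = 3.
nullity = |E| - r(M) = 5 - 3 = 2.
Product = 3 * 2 = 6.

6


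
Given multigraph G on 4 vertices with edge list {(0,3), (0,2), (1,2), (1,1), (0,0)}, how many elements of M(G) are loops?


In a graphic matroid, a loop is a self-loop edge (u,u) with rank 0.
Examining all 5 edges for self-loops...
Self-loops found: (1,1), (0,0)
Number of loops = 2.

2


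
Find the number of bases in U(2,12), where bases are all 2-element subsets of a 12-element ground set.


Bases of U(2,12) are all 2-element subsets of the 12-element ground set.
Number of bases = C(12,2).
C(12,2) = (12 * 11) / (1 * 2) = 66.

66


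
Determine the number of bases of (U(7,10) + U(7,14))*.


(M1+M2)* = M1* + M2*.
M1* = U(3,10), bases: C(10,3) = 120.
M2* = U(7,14), bases: C(14,7) = 3432.
|B(M*)| = 120 * 3432 = 411840.

411840


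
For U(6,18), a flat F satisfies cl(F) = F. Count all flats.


Flats of U(6,18): every subset of size < 6 is a flat, plus E itself.
Count = (18 choose 0) + (18 choose 1) + (18 choose 2) + (18 choose 3) + (18 choose 4) + (18 choose 5) + 1
     = 1 + 18 + 153 + 816 + 3060 + 8568 + 1
     = 12617.

12617


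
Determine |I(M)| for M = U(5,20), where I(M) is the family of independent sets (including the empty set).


Independent sets of U(5,20) are all subsets of size <= 5.
Count = (20 choose 0) + (20 choose 1) + (20 choose 2) + (20 choose 3) + (20 choose 4) + (20 choose 5)
     = 1 + 20 + 190 + 1140 + 4845 + 15504
     = 21700.

21700


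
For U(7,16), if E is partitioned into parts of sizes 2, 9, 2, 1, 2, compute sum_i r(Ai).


r(Ai) = min(|Ai|, 7) for each part.
Sum = min(2,7) + min(9,7) + min(2,7) + min(1,7) + min(2,7)
    = 2 + 7 + 2 + 1 + 2
    = 14.

14


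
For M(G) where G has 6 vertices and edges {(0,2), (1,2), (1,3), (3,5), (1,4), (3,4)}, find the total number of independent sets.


An independent set in a graphic matroid is an acyclic edge subset.
G has 6 vertices and 6 edges.
Enumerate all 2^6 = 64 subsets, checking for acyclicity.
Total independent sets = 56.

56


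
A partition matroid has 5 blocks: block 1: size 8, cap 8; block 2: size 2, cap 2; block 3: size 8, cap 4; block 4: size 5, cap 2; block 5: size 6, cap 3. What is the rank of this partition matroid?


Rank of a partition matroid = sum of min(|Si|, ci) for each block.
= min(8,8) + min(2,2) + min(8,4) + min(5,2) + min(6,3)
= 8 + 2 + 4 + 2 + 3
= 19.

19


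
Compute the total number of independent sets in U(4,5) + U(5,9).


For a direct sum, |I(M1+M2)| = |I(M1)| * |I(M2)|.
|I(U(4,5))| = sum C(5,k) for k=0..4 = 31.
|I(U(5,9))| = sum C(9,k) for k=0..5 = 382.
Total = 31 * 382 = 11842.

11842


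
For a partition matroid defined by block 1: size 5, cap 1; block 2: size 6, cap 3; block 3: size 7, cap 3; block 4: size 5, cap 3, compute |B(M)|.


A basis picks exactly ci elements from block i.
Number of bases = product of C(|Si|, ci).
= C(5,1) * C(6,3) * C(7,3) * C(5,3)
= 5 * 20 * 35 * 10
= 35000.

35000


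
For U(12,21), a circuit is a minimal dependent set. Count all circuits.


In U(12,21), circuits are the (13)-element subsets.
Any set of 13 elements is dependent, and removing any one element gives
an independent set of size 12, so it is a minimal dependent set.
Number of circuits = C(21,13) = 203490.

203490


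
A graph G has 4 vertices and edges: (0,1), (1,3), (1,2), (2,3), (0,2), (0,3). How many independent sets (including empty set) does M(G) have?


An independent set in a graphic matroid is an acyclic edge subset.
G has 4 vertices and 6 edges.
Enumerate all 2^6 = 64 subsets, checking for acyclicity.
Total independent sets = 38.

38


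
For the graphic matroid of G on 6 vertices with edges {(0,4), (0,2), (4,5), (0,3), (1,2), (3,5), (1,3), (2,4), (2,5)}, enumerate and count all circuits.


A circuit in a graphic matroid = edge set of a simple cycle.
G has 6 vertices and 9 edges.
Enumerating all minimal edge subsets forming cycles...
Total circuits found: 13.

13


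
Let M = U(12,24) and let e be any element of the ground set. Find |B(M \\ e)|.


Deleting e from U(12,24) gives U(12,23) since n > r.
Bases of U(12,23) = C(23,12) = 1352078.

1352078


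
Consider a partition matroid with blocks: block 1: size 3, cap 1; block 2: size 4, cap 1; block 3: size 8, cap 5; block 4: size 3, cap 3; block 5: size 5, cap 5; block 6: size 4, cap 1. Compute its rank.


Rank of a partition matroid = sum of min(|Si|, ci) for each block.
= min(3,1) + min(4,1) + min(8,5) + min(3,3) + min(5,5) + min(4,1)
= 1 + 1 + 5 + 3 + 5 + 1
= 16.

16


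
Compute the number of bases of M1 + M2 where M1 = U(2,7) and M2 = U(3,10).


Bases of a direct sum M1 + M2: |B| = |B(M1)| * |B(M2)|.
|B(U(2,7))| = C(7,2) = 21.
|B(U(3,10))| = C(10,3) = 120.
Total bases = 21 * 120 = 2520.

2520


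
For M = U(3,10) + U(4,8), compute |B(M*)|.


(M1+M2)* = M1* + M2*.
M1* = U(7,10), bases: C(10,7) = 120.
M2* = U(4,8), bases: C(8,4) = 70.
|B(M*)| = 120 * 70 = 8400.

8400


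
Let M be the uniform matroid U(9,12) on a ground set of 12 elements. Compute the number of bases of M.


Bases of U(9,12) are all 9-element subsets of the 12-element ground set.
Number of bases = C(12,9).
C(12,9) = 220.

220


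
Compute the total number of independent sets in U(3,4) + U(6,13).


For a direct sum, |I(M1+M2)| = |I(M1)| * |I(M2)|.
|I(U(3,4))| = sum C(4,k) for k=0..3 = 15.
|I(U(6,13))| = sum C(13,k) for k=0..6 = 4096.
Total = 15 * 4096 = 61440.

61440


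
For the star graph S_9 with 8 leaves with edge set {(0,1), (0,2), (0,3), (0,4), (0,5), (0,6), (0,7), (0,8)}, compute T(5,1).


A star on 9 vertices is a tree with 8 edges.
T(x,y) = x^(8) for any tree.
T(5,1) = 5^8 = 390625.

390625


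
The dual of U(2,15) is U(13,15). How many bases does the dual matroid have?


The dual of U(r,n) is U(n-r, n) = U(13,15).
Bases of U(13,15) are all (13)-element subsets.
|B(M*)| = C(15,13) = 105.

105


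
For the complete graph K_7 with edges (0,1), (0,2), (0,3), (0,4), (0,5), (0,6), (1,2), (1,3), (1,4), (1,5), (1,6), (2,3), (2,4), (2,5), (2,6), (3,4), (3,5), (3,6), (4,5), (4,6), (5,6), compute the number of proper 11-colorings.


P(K_7, k) = k(k-1)(k-2)...(k-6).
P(11) = (11) * (10) * (9) * (8) * (7) * (6) * (5) = 1663200.

1663200


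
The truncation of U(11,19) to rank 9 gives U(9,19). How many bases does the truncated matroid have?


Truncating U(11,19) to rank 9 gives U(9,19).
Bases of U(9,19) are all 9-element subsets of 19 elements.
Number of bases = C(19,9) = 19! / (9! * 10!) = 92378.

92378


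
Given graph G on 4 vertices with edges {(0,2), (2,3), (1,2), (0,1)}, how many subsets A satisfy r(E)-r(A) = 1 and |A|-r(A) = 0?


R(x,y) = sum over A in 2^E of x^(r(E)-r(A)) * y^(|A|-r(A)).
G has 4 vertices, 4 edges. r(E) = 3.
Enumerate all 2^4 = 16 subsets.
Count subsets with r(E)-r(A)=1 and |A|-r(A)=0: 6.

6


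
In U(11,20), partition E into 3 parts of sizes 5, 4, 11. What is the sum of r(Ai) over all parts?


r(Ai) = min(|Ai|, 11) for each part.
Sum = min(5,11) + min(4,11) + min(11,11)
    = 5 + 4 + 11
    = 20.

20


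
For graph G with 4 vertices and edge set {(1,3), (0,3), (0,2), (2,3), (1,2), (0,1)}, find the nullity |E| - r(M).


Cycle rank (nullity) = |E| - r(M) = |E| - (|V| - c).
|E| = 6, |V| = 4, c = 1.
Nullity = 6 - (4 - 1) = 6 - 3 = 3.

3


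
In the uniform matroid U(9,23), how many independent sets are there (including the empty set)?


Independent sets of U(9,23) are all subsets of size <= 9.
Count = C(23,0) + C(23,1) + C(23,2) + C(23,3) + C(23,4) + C(23,5) + C(23,6) + C(23,7) + C(23,8) + C(23,9)
     = 1 + 23 + 253 + 1771 + 8855 + 33649 + 100947 + 245157 + 490314 + 817190
     = 1698160.

1698160


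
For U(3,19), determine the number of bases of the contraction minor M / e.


Contracting e from U(3,19) gives U(2,18).
Bases of U(2,18) = C(18,2) = 18! / (2! * 16!) = 153.

153


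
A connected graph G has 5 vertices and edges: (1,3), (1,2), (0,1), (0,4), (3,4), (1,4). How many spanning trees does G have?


By Kirchhoff's matrix tree theorem, the number of spanning trees equals
the determinant of any cofactor of the Laplacian matrix L.
G has 5 vertices and 6 edges.
Computing the (4 x 4) cofactor determinant gives 8.

8
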